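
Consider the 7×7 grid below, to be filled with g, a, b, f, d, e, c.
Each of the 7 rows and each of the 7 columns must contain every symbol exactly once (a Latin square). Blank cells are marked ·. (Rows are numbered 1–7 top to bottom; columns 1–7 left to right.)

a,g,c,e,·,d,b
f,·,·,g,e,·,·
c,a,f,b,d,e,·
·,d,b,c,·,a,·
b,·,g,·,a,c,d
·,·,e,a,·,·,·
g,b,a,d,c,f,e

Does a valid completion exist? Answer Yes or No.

Yes

No row or column among the givens repeats a symbol, and propagating forced cells runs into no contradiction.
One valid completion exists (for instance, a g c e f d b / f c d g e b a / c a f b d e g / e d b c g a f / b e g f a c d / d f e a b g c / g b a d c f e).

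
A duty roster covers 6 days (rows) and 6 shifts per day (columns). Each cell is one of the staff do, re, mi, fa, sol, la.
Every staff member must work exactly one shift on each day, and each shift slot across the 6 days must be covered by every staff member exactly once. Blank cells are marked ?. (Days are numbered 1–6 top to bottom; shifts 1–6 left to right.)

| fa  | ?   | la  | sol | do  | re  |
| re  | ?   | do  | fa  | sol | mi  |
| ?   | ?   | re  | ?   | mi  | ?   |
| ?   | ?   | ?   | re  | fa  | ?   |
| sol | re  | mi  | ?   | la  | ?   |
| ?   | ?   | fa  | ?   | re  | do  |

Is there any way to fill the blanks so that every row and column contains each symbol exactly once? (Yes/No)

No day or shift among the givens repeats a symbol, and propagating forced cells runs into no contradiction.
One valid completion exists (for instance, fa mi la sol do re / re la do fa sol mi / do fa re la mi sol / mi do sol re fa la / sol re mi do la fa / la sol fa mi re do).

Yes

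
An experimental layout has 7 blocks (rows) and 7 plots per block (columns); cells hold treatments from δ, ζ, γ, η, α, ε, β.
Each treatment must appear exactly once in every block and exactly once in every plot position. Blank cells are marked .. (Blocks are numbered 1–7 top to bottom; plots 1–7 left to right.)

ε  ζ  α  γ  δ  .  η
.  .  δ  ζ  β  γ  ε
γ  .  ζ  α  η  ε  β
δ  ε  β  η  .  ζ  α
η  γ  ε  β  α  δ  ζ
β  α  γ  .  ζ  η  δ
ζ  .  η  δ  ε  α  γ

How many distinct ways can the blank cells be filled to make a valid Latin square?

Block 1, plot 6: eliminating its block and plot leaves {β}.
Block 2, plot 1: eliminating its block and plot leaves {α}.
Block 2, plot 2: eliminating its block and plot leaves {η}.
Block 3, plot 2: eliminating its block and plot leaves {δ}.
Block 4, plot 5: eliminating its block and plot leaves {γ}.
Block 6, plot 4: eliminating its block and plot leaves {ε}.
Block 7, plot 2: eliminating its block and plot leaves {β}.
Only one assignment across all blanks avoids any block or plot repeat, giving 1 completion.

1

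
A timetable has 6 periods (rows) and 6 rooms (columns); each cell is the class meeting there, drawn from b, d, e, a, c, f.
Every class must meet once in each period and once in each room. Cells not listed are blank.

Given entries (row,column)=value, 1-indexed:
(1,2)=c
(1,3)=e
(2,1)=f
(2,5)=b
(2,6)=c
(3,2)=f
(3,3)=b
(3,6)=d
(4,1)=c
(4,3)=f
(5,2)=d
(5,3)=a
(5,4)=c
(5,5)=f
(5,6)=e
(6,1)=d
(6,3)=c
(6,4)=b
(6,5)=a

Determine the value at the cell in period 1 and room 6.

b

Period 1, room 5: period 1 has {e, c} and room 5 has {b, a, f}, leaving only d.
Period 2, room 3: period 2 has {b, c, f} and room 3 has {b, e, a, c, f}, leaving only d.
Period 4, room 5: period 4 has {c, f} and room 5 has {b, d, a, f}, leaving only e.
Period 3, room 5: period 3 has {b, d, f} and room 5 has {b, d, e, a, f}, leaving only c.
Period 5, room 1: period 5 has {d, e, a, c, f} and room 1 has {d, c, f}, leaving only b.
Period 1, room 1: period 1 has {d, e, c} and room 1 has {b, d, c, f}, leaving only a.
Period 1, room 4: period 1 has {d, e, a, c} and room 4 has {b, c}, leaving only f.
Period 1 already has {d, e, a, c, f} and room 6 already has {d, e, c}, so period 1, room 6 must be b.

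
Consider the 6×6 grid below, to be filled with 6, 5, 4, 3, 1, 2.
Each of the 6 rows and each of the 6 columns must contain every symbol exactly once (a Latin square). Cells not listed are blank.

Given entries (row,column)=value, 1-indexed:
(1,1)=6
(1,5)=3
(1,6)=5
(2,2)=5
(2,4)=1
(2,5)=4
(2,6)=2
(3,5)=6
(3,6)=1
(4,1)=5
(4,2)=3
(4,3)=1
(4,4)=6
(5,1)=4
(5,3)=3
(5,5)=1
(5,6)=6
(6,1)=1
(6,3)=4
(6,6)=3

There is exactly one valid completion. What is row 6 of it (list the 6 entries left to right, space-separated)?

Row 1, column 3: row 1 has {6, 5, 3} and column 3 has {4, 3, 1}, leaving only 2.
Row 1, column 4: row 1 has {6, 5, 3, 2} and column 4 has {6, 1}, leaving only 4.
Row 1, column 2: row 1 has {6, 5, 4, 3, 2} and column 2 has {5, 3}, leaving only 1.
Row 2, column 1: row 2 has {5, 4, 1, 2} and column 1 has {6, 5, 4, 1}, leaving only 3.
Row 2, column 3: row 2 has {5, 4, 3, 1, 2} and column 3 has {4, 3, 1, 2}, leaving only 6.
Row 3, column 1: row 3 has {6, 1} and column 1 has {6, 5, 4, 3, 1}, leaving only 2.
Row 3, column 2: row 3 has {6, 1, 2} and column 2 has {5, 3, 1}, leaving only 4.
Row 3, column 3: row 3 has {6, 4, 1, 2} and column 3 has {6, 4, 3, 1, 2}, leaving only 5.
Row 3, column 4: row 3 has {6, 5, 4, 1, 2} and column 4 has {6, 4, 1}, leaving only 3.
Row 4, column 5: row 4 has {6, 5, 3, 1} and column 5 has {6, 4, 3, 1}, leaving only 2.
Row 6, column 5: row 6 has {4, 3, 1} and column 5 has {6, 4, 3, 1, 2}, leaving only 5.
Row 6, column 4: row 6 has {5, 4, 3, 1} and column 4 has {6, 4, 3, 1}, leaving only 2.
Row 6, column 2: row 6 has {5, 4, 3, 1, 2} and column 2 has {5, 4, 3, 1}, leaving only 6.
So row 6 reads: 1 6 4 2 5 3.

1 6 4 2 5 3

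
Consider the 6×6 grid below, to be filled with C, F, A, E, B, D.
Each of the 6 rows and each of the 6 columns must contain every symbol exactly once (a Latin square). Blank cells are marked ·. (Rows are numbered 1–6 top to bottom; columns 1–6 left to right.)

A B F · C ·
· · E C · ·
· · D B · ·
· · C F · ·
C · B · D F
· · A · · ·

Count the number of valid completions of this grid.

28

Row 1, column 4: eliminating its row and column leaves {E, D}.
Row 1, column 6: eliminating its row and column leaves {E, D}.
Row 2, column 1: eliminating its row and column leaves {F, B, D}.
Row 2, column 2: eliminating its row and column leaves {F, A, D}.
Row 2, column 5: eliminating its row and column leaves {F, A, B}.
Row 2, column 6: eliminating its row and column leaves {A, B, D}.
Row 3, column 1: eliminating its row and column leaves {F, E}.
Row 3, column 2: eliminating its row and column leaves {C, F, A, E}.
Row 3, column 5: eliminating its row and column leaves {F, A, E}.
Row 3, column 6: eliminating its row and column leaves {C, A, E}.
Row 4, column 1: eliminating its row and column leaves {E, B, D}.
Row 4, column 2: eliminating its row and column leaves {A, E, D}.
Row 4, column 5: eliminating its row and column leaves {A, E, B}.
Row 4, column 6: eliminating its row and column leaves {A, E, B, D}.
Row 5, column 2: eliminating its row and column leaves {A, E}.
Row 5, column 4: eliminating its row and column leaves {A, E}.
Row 6, column 1: eliminating its row and column leaves {F, E, B, D}.
Row 6, column 2: eliminating its row and column leaves {C, F, E, D}.
Row 6, column 4: eliminating its row and column leaves {E, D}.
Row 6, column 5: eliminating its row and column leaves {F, E, B}.
Row 6, column 6: eliminating its row and column leaves {C, E, B, D}.
Enumerating the assignments across these blanks that avoid any row or column repeat gives 28 completions.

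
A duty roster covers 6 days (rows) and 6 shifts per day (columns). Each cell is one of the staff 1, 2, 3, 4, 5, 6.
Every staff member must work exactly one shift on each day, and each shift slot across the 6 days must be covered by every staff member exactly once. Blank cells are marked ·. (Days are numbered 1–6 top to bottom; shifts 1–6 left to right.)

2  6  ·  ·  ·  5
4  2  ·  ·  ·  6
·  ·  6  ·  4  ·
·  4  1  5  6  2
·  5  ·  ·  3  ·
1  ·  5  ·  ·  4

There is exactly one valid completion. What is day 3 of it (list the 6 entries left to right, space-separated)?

Day 1, shift 5: day 1 has {2, 5, 6} and shift 5 has {3, 4, 6}, leaving only 1.
Day 2, shift 3: day 2 has {2, 4, 6} and shift 3 has {1, 5, 6}, leaving only 3.
Day 1, shift 3: day 1 has {1, 2, 5, 6} and shift 3 has {1, 3, 5, 6}, leaving only 4.
Day 1, shift 4: day 1 has {1, 2, 4, 5, 6} and shift 4 has {5}, leaving only 3.
Day 2, shift 4: day 2 has {2, 3, 4, 6} and shift 4 has {3, 5}, leaving only 1.
Day 3, shift 4: day 3 has {4, 6} and shift 4 has {1, 3, 5}, leaving only 2.
Day 2, shift 5: day 2 has {1, 2, 3, 4, 6} and shift 5 has {1, 3, 4, 6}, leaving only 5.
Day 4, shift 1: day 4 has {1, 2, 4, 5, 6} and shift 1 has {1, 2, 4}, leaving only 3.
Day 3, shift 1: day 3 has {2, 4, 6} and shift 1 has {1, 2, 3, 4}, leaving only 5.
Day 5, shift 1: day 5 has {3, 5} and shift 1 has {1, 2, 3, 4, 5}, leaving only 6.
Day 5, shift 3: day 5 has {3, 5, 6} and shift 3 has {1, 3, 4, 5, 6}, leaving only 2.
Day 5, shift 4: day 5 has {2, 3, 5, 6} and shift 4 has {1, 2, 3, 5}, leaving only 4.
Day 5, shift 6: day 5 has {2, 3, 4, 5, 6} and shift 6 has {2, 4, 5, 6}, leaving only 1.
Day 3, shift 6: day 3 has {2, 4, 5, 6} and shift 6 has {1, 2, 4, 5, 6}, leaving only 3.
Day 3, shift 2: day 3 has {2, 3, 4, 5, 6} and shift 2 has {2, 4, 5, 6}, leaving only 1.
So day 3 reads: 5 1 6 2 4 3.

5 1 6 2 4 3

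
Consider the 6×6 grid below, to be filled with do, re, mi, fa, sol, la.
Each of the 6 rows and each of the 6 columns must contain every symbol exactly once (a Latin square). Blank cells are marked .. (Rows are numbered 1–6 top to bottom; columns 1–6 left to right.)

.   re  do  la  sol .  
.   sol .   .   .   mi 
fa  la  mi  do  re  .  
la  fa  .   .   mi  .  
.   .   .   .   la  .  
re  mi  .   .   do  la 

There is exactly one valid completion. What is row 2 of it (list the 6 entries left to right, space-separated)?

do sol la re fa mi

Row 2, column 1: row 2 has {mi, sol} and column 1 has {re, fa, la}, leaving only do.
Row 2, column 5: row 2 has {do, mi, sol} and column 5 has {do, re, mi, sol, la}, leaving only fa.
Row 2, column 4: row 2 has {do, mi, fa, sol} and column 4 has {do, la}, leaving only re.
Row 2, column 3: row 2 has {do, re, mi, fa, sol} and column 3 has {do, mi}, leaving only la.
So row 2 reads: do sol la re fa mi.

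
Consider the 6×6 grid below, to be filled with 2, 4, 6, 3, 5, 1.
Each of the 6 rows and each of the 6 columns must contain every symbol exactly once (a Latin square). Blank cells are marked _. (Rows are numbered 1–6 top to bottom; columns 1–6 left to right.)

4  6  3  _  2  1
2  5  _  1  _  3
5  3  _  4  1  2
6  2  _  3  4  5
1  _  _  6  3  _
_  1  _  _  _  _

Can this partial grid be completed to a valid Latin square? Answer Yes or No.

Row 1, column 4: row 1 has {2, 4, 6, 3, 1} and column 4 has {4, 6, 3, 1}, so it must be 5.
Row 2, column 5: row 2 has {2, 3, 5, 1} and column 5 has {2, 4, 3, 1}, so it must be 6.
Row 2, column 3: row 2 has {2, 6, 3, 5, 1} and column 3 has {3}, so it must be 4.
Row 3, column 3: row 3 has {2, 4, 3, 5, 1} and column 3 has {4, 3}, so it must be 6.
Row 4, column 3: row 4 has {2, 4, 6, 3, 5} and column 3 has {4, 6, 3}, so it must be 1.
Row 5, column 2: row 5 has {6, 3, 1} and column 2 has {2, 6, 3, 5, 1}, so it must be 4.
Now row 5, column 6: row 5 together with column 6 already contain {2, 4, 6, 3, 5, 1} — every symbol — so nothing can go there. The grid has no valid completion.

No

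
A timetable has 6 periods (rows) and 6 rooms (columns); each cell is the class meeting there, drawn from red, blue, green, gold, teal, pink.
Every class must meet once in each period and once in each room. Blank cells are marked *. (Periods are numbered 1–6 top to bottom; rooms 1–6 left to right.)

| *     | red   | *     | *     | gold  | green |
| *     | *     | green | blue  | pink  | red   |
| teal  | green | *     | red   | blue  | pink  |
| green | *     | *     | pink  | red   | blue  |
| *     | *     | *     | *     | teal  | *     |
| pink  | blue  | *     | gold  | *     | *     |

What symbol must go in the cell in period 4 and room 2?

Period 1, room 1: period 1 has {red, green, gold} and room 1 has {green, teal, pink}, leaving only blue.
Period 1, room 4: period 1 has {red, blue, green, gold} and room 4 has {red, blue, gold, pink}, leaving only teal.
Period 1, room 3: period 1 has {red, blue, green, gold, teal} and room 3 has {green}, leaving only pink.
Period 2, room 1: period 2 has {red, blue, green, pink} and room 1 has {blue, green, teal, pink}, leaving only gold.
Period 2, room 2: period 2 has {red, blue, green, gold, pink} and room 2 has {red, blue, green}, leaving only teal.
Period 4 already has {red, blue, green, pink} and room 2 already has {red, blue, green, teal}, so period 4, room 2 must be gold.

gold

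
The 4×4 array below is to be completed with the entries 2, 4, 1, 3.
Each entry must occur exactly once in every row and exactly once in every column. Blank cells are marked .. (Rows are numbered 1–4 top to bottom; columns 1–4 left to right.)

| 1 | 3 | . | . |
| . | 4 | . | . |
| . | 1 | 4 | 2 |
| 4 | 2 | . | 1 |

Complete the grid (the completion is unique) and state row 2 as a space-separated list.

2 4 1 3

Row 2, column 4: row 2 has {4} and column 4 has {2, 1}, leaving only 3.
Row 2, column 1: row 2 has {4, 3} and column 1 has {4, 1}, leaving only 2.
Row 2, column 3: row 2 has {2, 4, 3} and column 3 has {4}, leaving only 1.
So row 2 reads: 2 4 1 3.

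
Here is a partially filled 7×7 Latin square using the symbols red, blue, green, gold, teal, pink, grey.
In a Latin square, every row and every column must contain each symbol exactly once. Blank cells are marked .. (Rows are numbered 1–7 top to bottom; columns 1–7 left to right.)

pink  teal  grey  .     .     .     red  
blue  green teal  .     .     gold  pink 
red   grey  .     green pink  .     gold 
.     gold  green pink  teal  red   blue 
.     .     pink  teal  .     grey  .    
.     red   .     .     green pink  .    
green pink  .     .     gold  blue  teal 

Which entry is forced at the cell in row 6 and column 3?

gold

Row 1, column 5: row 1 has {red, teal, pink, grey} and column 5 has {green, gold, teal, pink}, leaving only blue.
Row 1, column 4: row 1 has {red, blue, teal, pink, grey} and column 4 has {green, teal, pink}, leaving only gold.
Row 1, column 6: row 1 has {red, blue, gold, teal, pink, grey} and column 6 has {red, blue, gold, pink, grey}, leaving only green.
Row 3, column 3: row 3 has {red, green, gold, pink, grey} and column 3 has {green, teal, pink, grey}, leaving only blue.
Row 6 already has {red, green, pink} and column 3 already has {blue, green, teal, pink, grey}, so row 6, column 3 must be gold.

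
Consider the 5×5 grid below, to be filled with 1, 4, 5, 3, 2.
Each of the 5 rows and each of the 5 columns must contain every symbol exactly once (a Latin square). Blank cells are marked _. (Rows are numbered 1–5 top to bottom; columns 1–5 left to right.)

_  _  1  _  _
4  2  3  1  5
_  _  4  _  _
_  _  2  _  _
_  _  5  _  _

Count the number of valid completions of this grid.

56

Row 1, column 1: eliminating its row and column leaves {5, 3, 2}.
Row 1, column 2: eliminating its row and column leaves {4, 5, 3}.
Row 1, column 4: eliminating its row and column leaves {4, 5, 3, 2}.
Row 1, column 5: eliminating its row and column leaves {4, 3, 2}.
Row 3, column 1: eliminating its row and column leaves {1, 5, 3, 2}.
Row 3, column 2: eliminating its row and column leaves {1, 5, 3}.
Row 3, column 4: eliminating its row and column leaves {5, 3, 2}.
Row 3, column 5: eliminating its row and column leaves {1, 3, 2}.
Row 4, column 1: eliminating its row and column leaves {1, 5, 3}.
Row 4, column 2: eliminating its row and column leaves {1, 4, 5, 3}.
Row 4, column 4: eliminating its row and column leaves {4, 5, 3}.
Row 4, column 5: eliminating its row and column leaves {1, 4, 3}.
Row 5, column 1: eliminating its row and column leaves {1, 3, 2}.
Row 5, column 2: eliminating its row and column leaves {1, 4, 3}.
Row 5, column 4: eliminating its row and column leaves {4, 3, 2}.
Row 5, column 5: eliminating its row and column leaves {1, 4, 3, 2}.
Enumerating the assignments across these blanks that avoid any row or column repeat gives 56 completions.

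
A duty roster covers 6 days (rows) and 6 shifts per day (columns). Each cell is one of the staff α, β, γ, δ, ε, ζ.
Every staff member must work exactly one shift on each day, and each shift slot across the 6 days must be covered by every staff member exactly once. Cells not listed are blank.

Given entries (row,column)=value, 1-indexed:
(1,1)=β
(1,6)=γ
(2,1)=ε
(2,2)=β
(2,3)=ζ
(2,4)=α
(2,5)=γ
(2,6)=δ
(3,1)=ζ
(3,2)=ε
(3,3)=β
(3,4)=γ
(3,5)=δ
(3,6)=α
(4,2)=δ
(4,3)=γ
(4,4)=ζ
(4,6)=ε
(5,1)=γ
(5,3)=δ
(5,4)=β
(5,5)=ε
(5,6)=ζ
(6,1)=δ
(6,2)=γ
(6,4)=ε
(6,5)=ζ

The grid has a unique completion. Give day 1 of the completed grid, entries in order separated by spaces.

β ζ ε δ α γ

Day 1, shift 4: day 1 has {β, γ} and shift 4 has {α, β, γ, ε, ζ}, leaving only δ.
Day 1, shift 5: day 1 has {β, γ, δ} and shift 5 has {γ, δ, ε, ζ}, leaving only α.
Day 1, shift 2: day 1 has {α, β, γ, δ} and shift 2 has {β, γ, δ, ε}, leaving only ζ.
Day 1, shift 3: day 1 has {α, β, γ, δ, ζ} and shift 3 has {β, γ, δ, ζ}, leaving only ε.
So day 1 reads: β ζ ε δ α γ.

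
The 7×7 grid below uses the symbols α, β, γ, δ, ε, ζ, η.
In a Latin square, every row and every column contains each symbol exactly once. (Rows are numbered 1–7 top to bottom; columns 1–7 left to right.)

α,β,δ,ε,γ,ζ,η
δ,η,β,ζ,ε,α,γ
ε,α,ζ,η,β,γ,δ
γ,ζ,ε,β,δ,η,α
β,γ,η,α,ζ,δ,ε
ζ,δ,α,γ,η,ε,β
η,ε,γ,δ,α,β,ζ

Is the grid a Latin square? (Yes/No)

Yes

Each row is a permutation of the 7 symbols, and so is each column.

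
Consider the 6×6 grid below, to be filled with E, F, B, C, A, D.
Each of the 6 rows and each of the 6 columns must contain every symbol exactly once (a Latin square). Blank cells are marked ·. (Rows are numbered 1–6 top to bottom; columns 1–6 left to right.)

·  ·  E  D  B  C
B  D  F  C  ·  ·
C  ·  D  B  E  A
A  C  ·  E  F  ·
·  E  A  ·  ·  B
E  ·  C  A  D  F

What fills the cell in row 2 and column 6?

E

Row 2 already has {F, B, C, D} and column 6 already has {F, B, C, A}, so row 2, column 6 must be E.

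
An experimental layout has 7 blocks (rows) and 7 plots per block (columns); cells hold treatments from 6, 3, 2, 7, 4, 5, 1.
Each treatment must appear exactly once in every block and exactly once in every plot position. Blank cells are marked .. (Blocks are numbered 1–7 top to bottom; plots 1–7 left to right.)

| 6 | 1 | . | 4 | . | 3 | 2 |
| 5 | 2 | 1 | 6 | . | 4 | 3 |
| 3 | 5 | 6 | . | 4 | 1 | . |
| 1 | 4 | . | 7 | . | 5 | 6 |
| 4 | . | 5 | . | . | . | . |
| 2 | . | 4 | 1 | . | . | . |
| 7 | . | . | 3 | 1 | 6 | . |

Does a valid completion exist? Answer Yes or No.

Block 7, plot 2: block 7 together with plot 2 already contain {6, 3, 2, 7, 4, 5, 1} — every symbol — so nothing can go there. The grid has no valid completion.

No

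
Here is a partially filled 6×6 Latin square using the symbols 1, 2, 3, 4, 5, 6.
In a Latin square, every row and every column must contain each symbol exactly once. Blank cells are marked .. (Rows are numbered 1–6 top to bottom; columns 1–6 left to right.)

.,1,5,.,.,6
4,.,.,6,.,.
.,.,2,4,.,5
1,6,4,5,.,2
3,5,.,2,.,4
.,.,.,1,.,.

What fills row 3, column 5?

1

Row 1, column 1: row 1 has {1, 5, 6} and column 1 has {1, 3, 4}, leaving only 2.
Row 1, column 4: row 1 has {1, 2, 5, 6} and column 4 has {1, 2, 4, 5, 6}, leaving only 3.
Row 1, column 5: row 1 has {1, 2, 3, 5, 6} and column 5 has {}, leaving only 4.
Row 3, column 1: row 3 has {2, 4, 5} and column 1 has {1, 2, 3, 4}, leaving only 6.
Row 3, column 2: row 3 has {2, 4, 5, 6} and column 2 has {1, 5, 6}, leaving only 3.
Row 3 already has {2, 3, 4, 5, 6} and column 5 already has {4}, so row 3, column 5 must be 1.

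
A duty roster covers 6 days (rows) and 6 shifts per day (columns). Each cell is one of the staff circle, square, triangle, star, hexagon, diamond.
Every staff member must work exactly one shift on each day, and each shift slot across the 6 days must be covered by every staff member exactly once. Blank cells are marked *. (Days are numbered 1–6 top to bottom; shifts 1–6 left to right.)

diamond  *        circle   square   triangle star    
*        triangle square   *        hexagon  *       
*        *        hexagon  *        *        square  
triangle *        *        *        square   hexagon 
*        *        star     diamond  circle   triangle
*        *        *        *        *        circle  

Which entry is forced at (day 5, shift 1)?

Day 1, shift 2: day 1 has {circle, square, triangle, star, diamond} and shift 2 has {triangle}, leaving only hexagon.
Day 2, shift 6: day 2 has {square, triangle, hexagon} and shift 6 has {circle, square, triangle, star, hexagon}, leaving only diamond.
Day 4, shift 3: day 4 has {square, triangle, hexagon} and shift 3 has {circle, square, star, hexagon}, leaving only diamond.
Day 5, shift 2: day 5 has {circle, triangle, star, diamond} and shift 2 has {triangle, hexagon}, leaving only square.
Day 5 already has {circle, square, triangle, star, diamond} and shift 1 already has {triangle, diamond}, so day 5, shift 1 must be hexagon.

hexagon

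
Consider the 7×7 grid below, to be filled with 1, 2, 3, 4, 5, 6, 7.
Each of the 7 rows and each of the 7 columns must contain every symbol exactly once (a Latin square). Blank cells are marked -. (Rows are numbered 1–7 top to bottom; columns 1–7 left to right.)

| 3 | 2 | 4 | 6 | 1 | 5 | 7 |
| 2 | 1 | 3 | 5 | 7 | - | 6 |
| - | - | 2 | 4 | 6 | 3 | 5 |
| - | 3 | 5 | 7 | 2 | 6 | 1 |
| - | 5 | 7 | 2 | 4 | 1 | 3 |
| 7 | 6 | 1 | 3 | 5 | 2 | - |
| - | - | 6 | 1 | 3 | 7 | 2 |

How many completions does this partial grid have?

1

Row 2, column 6: eliminating its row and column leaves {4}.
Row 3, column 1: eliminating its row and column leaves {1}.
Row 3, column 2: eliminating its row and column leaves {7}.
Row 4, column 1: eliminating its row and column leaves {4}.
Row 5, column 1: eliminating its row and column leaves {6}.
Row 6, column 7: eliminating its row and column leaves {4}.
Row 7, column 1: eliminating its row and column leaves {4, 5}.
Row 7, column 2: eliminating its row and column leaves {4}.
Only one assignment across all blanks avoids any row or column repeat, giving 1 completion.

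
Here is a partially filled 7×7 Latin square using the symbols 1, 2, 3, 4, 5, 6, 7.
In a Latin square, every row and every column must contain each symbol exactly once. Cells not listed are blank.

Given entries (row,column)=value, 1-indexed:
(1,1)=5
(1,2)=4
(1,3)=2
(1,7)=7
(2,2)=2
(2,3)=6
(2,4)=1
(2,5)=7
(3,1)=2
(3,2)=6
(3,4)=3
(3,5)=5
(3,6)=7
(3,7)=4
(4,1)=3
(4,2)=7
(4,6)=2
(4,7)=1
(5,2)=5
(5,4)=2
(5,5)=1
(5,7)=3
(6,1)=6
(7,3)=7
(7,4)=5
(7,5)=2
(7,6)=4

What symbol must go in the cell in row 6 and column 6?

Row 1, column 4: row 1 has {2, 4, 5, 7} and column 4 has {1, 2, 3, 5}, leaving only 6.
Row 1, column 5: row 1 has {2, 4, 5, 6, 7} and column 5 has {1, 2, 5, 7}, leaving only 3.
Row 1, column 6: row 1 has {2, 3, 4, 5, 6, 7} and column 6 has {2, 4, 7}, leaving only 1.
Row 2, column 1: row 2 has {1, 2, 6, 7} and column 1 has {2, 3, 5, 6}, leaving only 4.
Row 2, column 7: row 2 has {1, 2, 4, 6, 7} and column 7 has {1, 3, 4, 7}, leaving only 5.
Row 2, column 6: row 2 has {1, 2, 4, 5, 6, 7} and column 6 has {1, 2, 4, 7}, leaving only 3.
Row 6 already has {6} and column 6 already has {1, 2, 3, 4, 7}, so row 6, column 6 must be 5.

5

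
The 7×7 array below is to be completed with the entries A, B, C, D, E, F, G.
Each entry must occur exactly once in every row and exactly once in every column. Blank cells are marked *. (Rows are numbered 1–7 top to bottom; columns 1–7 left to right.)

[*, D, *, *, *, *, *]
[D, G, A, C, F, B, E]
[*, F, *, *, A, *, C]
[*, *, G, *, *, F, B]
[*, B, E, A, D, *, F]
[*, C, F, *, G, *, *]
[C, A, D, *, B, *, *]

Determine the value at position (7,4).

Row 3, column 3: row 3 has {A, C, F} and column 3 has {A, D, E, F, G}, leaving only B.
Row 1, column 3: row 1 has {D} and column 3 has {A, B, D, E, F, G}, leaving only C.
Row 1, column 5: row 1 has {C, D} and column 5 has {A, B, D, F, G}, leaving only E.
Row 4, column 2: row 4 has {B, F, G} and column 2 has {A, B, C, D, F, G}, leaving only E.
Row 4, column 1: row 4 has {B, E, F, G} and column 1 has {C, D}, leaving only A.
Row 4, column 4: row 4 has {A, B, E, F, G} and column 4 has {A, C}, leaving only D.
Row 4, column 5: row 4 has {A, B, D, E, F, G} and column 5 has {A, B, D, E, F, G}, leaving only C.
Row 5, column 1: row 5 has {A, B, D, E, F} and column 1 has {A, C, D}, leaving only G.
Row 3, column 1: row 3 has {A, B, C, F} and column 1 has {A, C, D, G}, leaving only E.
Row 3, column 4: row 3 has {A, B, C, E, F} and column 4 has {A, C, D}, leaving only G.
Row 3, column 6: row 3 has {A, B, C, E, F, G} and column 6 has {B, F}, leaving only D.
Row 5, column 6: row 5 has {A, B, D, E, F, G} and column 6 has {B, D, F}, leaving only C.
Row 6, column 1: row 6 has {C, F, G} and column 1 has {A, C, D, E, G}, leaving only B.
Row 1, column 1: row 1 has {C, D, E} and column 1 has {A, B, C, D, E, G}, leaving only F.
Row 1, column 4: row 1 has {C, D, E, F} and column 4 has {A, C, D, G}, leaving only B.
Row 6, column 4: row 6 has {B, C, F, G} and column 4 has {A, B, C, D, G}, leaving only E.
Row 7 already has {A, B, C, D} and column 4 already has {A, B, C, D, E, G}, so row 7, column 4 must be F.

F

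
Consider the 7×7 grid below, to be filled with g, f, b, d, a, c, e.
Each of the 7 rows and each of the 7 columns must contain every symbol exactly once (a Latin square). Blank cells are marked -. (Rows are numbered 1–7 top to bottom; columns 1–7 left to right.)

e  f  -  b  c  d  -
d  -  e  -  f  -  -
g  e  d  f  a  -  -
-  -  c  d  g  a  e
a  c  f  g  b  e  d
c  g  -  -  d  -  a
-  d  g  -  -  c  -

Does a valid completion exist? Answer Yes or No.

Yes

No row or column among the givens repeats a symbol, and propagating forced cells runs into no contradiction.
One valid completion exists (for instance, e f a b c d g / d a e c f g b / g e d f a b c / f b c d g a e / a c f g b e d / c g b e d f a / b d g a e c f).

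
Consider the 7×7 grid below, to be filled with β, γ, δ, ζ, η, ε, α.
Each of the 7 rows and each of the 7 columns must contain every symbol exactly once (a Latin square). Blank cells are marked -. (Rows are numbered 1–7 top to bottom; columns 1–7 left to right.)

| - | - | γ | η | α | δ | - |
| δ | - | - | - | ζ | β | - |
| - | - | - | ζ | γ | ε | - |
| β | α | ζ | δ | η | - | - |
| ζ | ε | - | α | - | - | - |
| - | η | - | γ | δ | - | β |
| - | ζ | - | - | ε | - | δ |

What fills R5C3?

δ

Row 1, column 1: row 1 has {γ, δ, η, α} and column 1 has {β, δ, ζ}, leaving only ε.
Row 1, column 2: row 1 has {γ, δ, η, ε, α} and column 2 has {ζ, η, ε, α}, leaving only β.
Row 1, column 7: row 1 has {β, γ, δ, η, ε, α} and column 7 has {β, δ}, leaving only ζ.
Row 2, column 2: row 2 has {β, δ, ζ} and column 2 has {β, ζ, η, ε, α}, leaving only γ.
Row 2, column 4: row 2 has {β, γ, δ, ζ} and column 4 has {γ, δ, ζ, η, α}, leaving only ε.
Row 3, column 2: row 3 has {γ, ζ, ε} and column 2 has {β, γ, ζ, η, ε, α}, leaving only δ.
Row 4, column 6: row 4 has {β, δ, ζ, η, α} and column 6 has {β, δ, ε}, leaving only γ.
Row 4, column 7: row 4 has {β, γ, δ, ζ, η, α} and column 7 has {β, δ, ζ}, leaving only ε.
Row 5, column 5: row 5 has {ζ, ε, α} and column 5 has {γ, δ, ζ, η, ε, α}, leaving only β.
Row 5, column 6: row 5 has {β, ζ, ε, α} and column 6 has {β, γ, δ, ε}, leaving only η.
Row 5 already has {β, ζ, η, ε, α} and column 3 already has {γ, ζ}, so row 5, column 3 must be δ.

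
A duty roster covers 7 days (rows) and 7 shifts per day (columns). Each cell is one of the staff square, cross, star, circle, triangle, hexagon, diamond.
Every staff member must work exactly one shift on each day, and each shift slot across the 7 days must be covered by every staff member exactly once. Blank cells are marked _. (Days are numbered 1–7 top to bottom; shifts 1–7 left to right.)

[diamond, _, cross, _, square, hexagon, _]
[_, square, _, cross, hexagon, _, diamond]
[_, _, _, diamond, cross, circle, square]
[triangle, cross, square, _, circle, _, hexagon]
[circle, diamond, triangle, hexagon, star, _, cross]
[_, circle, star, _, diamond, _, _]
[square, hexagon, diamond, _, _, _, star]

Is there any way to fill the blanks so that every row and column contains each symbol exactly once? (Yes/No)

Day 2, shift 1: day 2 has {square, cross, hexagon, diamond} and shift 1 has {square, circle, triangle, diamond}, so it must be star.
Day 2, shift 3: day 2 has {square, cross, star, hexagon, diamond} and shift 3 has {square, cross, star, triangle, diamond}, so it must be circle.
Day 2, shift 6: day 2 has {square, cross, star, circle, hexagon, diamond} and shift 6 has {circle, hexagon}, so it must be triangle.
Day 3, shift 1: day 3 has {square, cross, circle, diamond} and shift 1 has {square, star, circle, triangle, diamond}, so it must be hexagon.
Now day 3, shift 3: day 3 together with shift 3 already contain {square, cross, star, circle, triangle, hexagon, diamond} — every symbol — so nothing can go there. The grid has no valid completion.

No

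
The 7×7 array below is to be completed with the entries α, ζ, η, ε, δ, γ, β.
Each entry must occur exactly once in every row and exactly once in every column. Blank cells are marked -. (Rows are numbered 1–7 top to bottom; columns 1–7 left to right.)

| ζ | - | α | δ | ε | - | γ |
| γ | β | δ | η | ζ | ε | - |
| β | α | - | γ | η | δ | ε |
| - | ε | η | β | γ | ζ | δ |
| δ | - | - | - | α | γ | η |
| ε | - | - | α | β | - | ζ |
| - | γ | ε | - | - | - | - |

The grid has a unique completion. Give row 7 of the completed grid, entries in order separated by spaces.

Row 7, column 4: row 7 has {ε, γ} and column 4 has {α, η, δ, γ, β}, leaving only ζ.
Row 7, column 5: row 7 has {ζ, ε, γ} and column 5 has {α, ζ, η, ε, γ, β}, leaving only δ.
Row 1, column 2: row 1 has {α, ζ, ε, δ, γ} and column 2 has {α, ε, γ, β}, leaving only η.
Row 1, column 6: row 1 has {α, ζ, η, ε, δ, γ} and column 6 has {ζ, ε, δ, γ}, leaving only β.
Row 2, column 7: row 2 has {ζ, η, ε, δ, γ, β} and column 7 has {ζ, η, ε, δ, γ}, leaving only α.
Row 7, column 7: row 7 has {ζ, ε, δ, γ} and column 7 has {α, ζ, η, ε, δ, γ}, leaving only β.
Row 3, column 3: row 3 has {α, η, ε, δ, γ, β} and column 3 has {α, η, ε, δ}, leaving only ζ.
Row 4, column 1: row 4 has {ζ, η, ε, δ, γ, β} and column 1 has {ζ, ε, δ, γ, β}, leaving only α.
Row 7, column 1: row 7 has {ζ, ε, δ, γ, β} and column 1 has {α, ζ, ε, δ, γ, β}, leaving only η.
Row 7, column 6: row 7 has {ζ, η, ε, δ, γ, β} and column 6 has {ζ, ε, δ, γ, β}, leaving only α.
So row 7 reads: η γ ε ζ δ α β.

η γ ε ζ δ α β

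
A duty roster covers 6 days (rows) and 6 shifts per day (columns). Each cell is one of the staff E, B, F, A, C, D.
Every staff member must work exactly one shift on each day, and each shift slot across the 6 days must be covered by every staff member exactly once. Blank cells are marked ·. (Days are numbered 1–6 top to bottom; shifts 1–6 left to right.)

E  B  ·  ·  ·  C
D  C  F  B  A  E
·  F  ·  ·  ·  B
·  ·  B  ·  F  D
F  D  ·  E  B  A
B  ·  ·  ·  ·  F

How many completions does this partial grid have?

Day 1, shift 3: eliminating its day and shift leaves {A, D}.
Day 1, shift 4: eliminating its day and shift leaves {F, A, D}.
Day 1, shift 5: eliminating its day and shift leaves {D}.
Day 3, shift 1: eliminating its day and shift leaves {A, C}.
Day 3, shift 3: eliminating its day and shift leaves {E, A, C, D}.
Day 3, shift 4: eliminating its day and shift leaves {A, C, D}.
Day 3, shift 5: eliminating its day and shift leaves {E, C, D}.
Day 4, shift 1: eliminating its day and shift leaves {A, C}.
Day 4, shift 2: eliminating its day and shift leaves {E, A}.
Day 4, shift 4: eliminating its day and shift leaves {A, C}.
Day 5, shift 3: eliminating its day and shift leaves {C}.
Day 6, shift 2: eliminating its day and shift leaves {E, A}.
Day 6, shift 3: eliminating its day and shift leaves {E, A, C, D}.
Day 6, shift 4: eliminating its day and shift leaves {A, C, D}.
Day 6, shift 5: eliminating its day and shift leaves {E, C, D}.
Enumerating the assignments across these blanks that avoid any day or shift repeat gives 3 completions.

3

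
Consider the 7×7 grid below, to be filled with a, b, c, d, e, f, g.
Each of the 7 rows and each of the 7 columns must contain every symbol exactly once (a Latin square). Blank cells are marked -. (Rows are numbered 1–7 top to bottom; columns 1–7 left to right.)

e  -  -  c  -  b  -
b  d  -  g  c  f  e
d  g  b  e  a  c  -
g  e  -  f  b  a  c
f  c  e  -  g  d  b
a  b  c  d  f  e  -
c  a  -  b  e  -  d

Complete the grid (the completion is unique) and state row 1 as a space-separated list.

e f g c d b a

Row 1, column 2: row 1 has {b, c, e} and column 2 has {a, b, c, d, e, g}, leaving only f.
Row 1, column 5: row 1 has {b, c, e, f} and column 5 has {a, b, c, e, f, g}, leaving only d.
Row 2, column 3: row 2 has {b, c, d, e, f, g} and column 3 has {b, c, e}, leaving only a.
Row 1, column 3: row 1 has {b, c, d, e, f} and column 3 has {a, b, c, e}, leaving only g.
Row 1, column 7: row 1 has {b, c, d, e, f, g} and column 7 has {b, c, d, e}, leaving only a.
So row 1 reads: e f g c d b a.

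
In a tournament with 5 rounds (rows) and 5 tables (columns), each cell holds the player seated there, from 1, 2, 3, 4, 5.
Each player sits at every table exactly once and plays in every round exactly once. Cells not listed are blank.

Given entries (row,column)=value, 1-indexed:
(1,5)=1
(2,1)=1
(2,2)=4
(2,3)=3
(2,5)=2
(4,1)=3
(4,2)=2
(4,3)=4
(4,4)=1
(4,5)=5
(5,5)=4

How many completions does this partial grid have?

6

Round 1, table 1: eliminating its round and table leaves {2, 4, 5}.
Round 1, table 2: eliminating its round and table leaves {3, 5}.
Round 1, table 3: eliminating its round and table leaves {2, 5}.
Round 1, table 4: eliminating its round and table leaves {2, 3, 4, 5}.
Round 2, table 4: eliminating its round and table leaves {5}.
Round 3, table 1: eliminating its round and table leaves {2, 4, 5}.
Round 3, table 2: eliminating its round and table leaves {1, 3, 5}.
Round 3, table 3: eliminating its round and table leaves {1, 2, 5}.
Round 3, table 4: eliminating its round and table leaves {2, 3, 4, 5}.
Round 3, table 5: eliminating its round and table leaves {3}.
Round 5, table 1: eliminating its round and table leaves {2, 5}.
Round 5, table 2: eliminating its round and table leaves {1, 3, 5}.
Round 5, table 3: eliminating its round and table leaves {1, 2, 5}.
Round 5, table 4: eliminating its round and table leaves {2, 3, 5}.
Enumerating the assignments across these blanks that avoid any round or table repeat gives 6 completions.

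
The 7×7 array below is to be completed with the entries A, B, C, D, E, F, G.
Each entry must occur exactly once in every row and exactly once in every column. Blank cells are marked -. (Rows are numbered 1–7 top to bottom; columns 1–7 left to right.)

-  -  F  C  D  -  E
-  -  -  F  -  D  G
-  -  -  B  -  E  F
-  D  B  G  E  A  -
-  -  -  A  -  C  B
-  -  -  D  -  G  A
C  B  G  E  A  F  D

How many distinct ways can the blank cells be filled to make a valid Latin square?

9

Row 1, column 1: eliminating its row and column leaves {A, B, G}.
Row 1, column 2: eliminating its row and column leaves {A, G}.
Row 1, column 6: eliminating its row and column leaves {B}.
Row 2, column 1: eliminating its row and column leaves {A, B, E}.
Row 2, column 2: eliminating its row and column leaves {A, C, E}.
Row 2, column 3: eliminating its row and column leaves {A, C, E}.
Row 2, column 5: eliminating its row and column leaves {B, C}.
Row 3, column 1: eliminating its row and column leaves {A, D, G}.
Row 3, column 2: eliminating its row and column leaves {A, C, G}.
Row 3, column 3: eliminating its row and column leaves {A, C, D}.
Row 3, column 5: eliminating its row and column leaves {C, G}.
Row 4, column 1: eliminating its row and column leaves {F}.
Row 4, column 7: eliminating its row and column leaves {C}.
Row 5, column 1: eliminating its row and column leaves {D, E, F, G}.
Row 5, column 2: eliminating its row and column leaves {E, F, G}.
Row 5, column 3: eliminating its row and column leaves {D, E}.
Row 5, column 5: eliminating its row and column leaves {F, G}.
Row 6, column 1: eliminating its row and column leaves {B, E, F}.
Row 6, column 2: eliminating its row and column leaves {C, E, F}.
Row 6, column 3: eliminating its row and column leaves {C, E}.
Row 6, column 5: eliminating its row and column leaves {B, C, F}.
Enumerating the assignments across these blanks that avoid any row or column repeat gives 9 completions.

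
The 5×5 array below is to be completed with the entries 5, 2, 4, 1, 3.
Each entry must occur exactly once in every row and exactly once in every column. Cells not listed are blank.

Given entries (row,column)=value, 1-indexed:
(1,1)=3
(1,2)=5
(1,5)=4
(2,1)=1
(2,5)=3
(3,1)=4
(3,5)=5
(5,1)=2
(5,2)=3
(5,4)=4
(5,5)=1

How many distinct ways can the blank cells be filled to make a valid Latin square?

3

Row 1, column 3: eliminating its row and column leaves {2, 1}.
Row 1, column 4: eliminating its row and column leaves {2, 1}.
Row 2, column 2: eliminating its row and column leaves {2, 4}.
Row 2, column 3: eliminating its row and column leaves {5, 2, 4}.
Row 2, column 4: eliminating its row and column leaves {5, 2}.
Row 3, column 2: eliminating its row and column leaves {2, 1}.
Row 3, column 3: eliminating its row and column leaves {2, 1, 3}.
Row 3, column 4: eliminating its row and column leaves {2, 1, 3}.
Row 4, column 1: eliminating its row and column leaves {5}.
Row 4, column 2: eliminating its row and column leaves {2, 4, 1}.
Row 4, column 3: eliminating its row and column leaves {5, 2, 4, 1, 3}.
Row 4, column 4: eliminating its row and column leaves {5, 2, 1, 3}.
Row 4, column 5: eliminating its row and column leaves {2}.
Row 5, column 3: eliminating its row and column leaves {5}.
Enumerating the assignments across these blanks that avoid any row or column repeat gives 3 completions.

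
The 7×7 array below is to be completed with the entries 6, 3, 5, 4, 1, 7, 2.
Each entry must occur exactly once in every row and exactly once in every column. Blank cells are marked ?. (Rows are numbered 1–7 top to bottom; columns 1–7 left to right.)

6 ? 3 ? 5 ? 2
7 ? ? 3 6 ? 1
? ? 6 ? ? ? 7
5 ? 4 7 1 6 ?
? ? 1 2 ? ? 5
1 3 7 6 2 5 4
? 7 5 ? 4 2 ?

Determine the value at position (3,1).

Row 2, column 3: row 2 has {6, 3, 1, 7} and column 3 has {6, 3, 5, 4, 1, 7}, leaving only 2.
Row 2, column 6: row 2 has {6, 3, 1, 7, 2} and column 6 has {6, 5, 2}, leaving only 4.
Row 2, column 2: row 2 has {6, 3, 4, 1, 7, 2} and column 2 has {3, 7}, leaving only 5.
Row 3, column 5: row 3 has {6, 7} and column 5 has {6, 5, 4, 1, 2}, leaving only 3.
Row 3, column 6: row 3 has {6, 3, 7} and column 6 has {6, 5, 4, 2}, leaving only 1.
Row 1, column 6: row 1 has {6, 3, 5, 2} and column 6 has {6, 5, 4, 1, 2}, leaving only 7.
Row 4, column 2: row 4 has {6, 5, 4, 1, 7} and column 2 has {3, 5, 7}, leaving only 2.
Row 3, column 2: row 3 has {6, 3, 1, 7} and column 2 has {3, 5, 7, 2}, leaving only 4.
Row 3 already has {6, 3, 4, 1, 7} and column 1 already has {6, 5, 1, 7}, so row 3, column 1 must be 2.

2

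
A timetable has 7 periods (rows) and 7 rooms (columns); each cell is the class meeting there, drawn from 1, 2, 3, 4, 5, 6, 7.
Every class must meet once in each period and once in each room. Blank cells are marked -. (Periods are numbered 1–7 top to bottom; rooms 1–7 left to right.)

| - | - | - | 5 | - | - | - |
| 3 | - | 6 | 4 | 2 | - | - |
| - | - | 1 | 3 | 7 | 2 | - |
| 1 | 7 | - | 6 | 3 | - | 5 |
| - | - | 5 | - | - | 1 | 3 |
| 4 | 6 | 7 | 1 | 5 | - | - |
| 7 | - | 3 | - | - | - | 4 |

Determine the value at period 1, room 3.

Period 3, room 7: period 3 has {1, 2, 3, 7} and room 7 has {3, 4, 5}, leaving only 6.
Period 3, room 1: period 3 has {1, 2, 3, 6, 7} and room 1 has {1, 3, 4, 7}, leaving only 5.
Period 3, room 2: period 3 has {1, 2, 3, 5, 6, 7} and room 2 has {6, 7}, leaving only 4.
Period 4, room 6: period 4 has {1, 3, 5, 6, 7} and room 6 has {1, 2}, leaving only 4.
Period 4, room 3: period 4 has {1, 3, 4, 5, 6, 7} and room 3 has {1, 3, 5, 6, 7}, leaving only 2.
Period 1 already has {5} and room 3 already has {1, 2, 3, 5, 6, 7}, so period 1, room 3 must be 4.

4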